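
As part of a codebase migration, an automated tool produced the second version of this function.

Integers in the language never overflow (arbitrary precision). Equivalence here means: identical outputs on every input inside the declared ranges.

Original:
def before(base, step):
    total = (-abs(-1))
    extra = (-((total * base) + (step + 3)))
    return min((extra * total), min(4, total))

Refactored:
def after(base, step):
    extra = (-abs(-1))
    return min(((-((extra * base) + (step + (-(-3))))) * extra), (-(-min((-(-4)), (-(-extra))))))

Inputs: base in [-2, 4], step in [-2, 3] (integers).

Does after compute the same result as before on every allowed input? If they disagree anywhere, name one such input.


Side by side, the visible changes include: statement counts differ, plus local variable names differ.
Tracing base=3, step=3: before: total=-1, then extra=-3, then returns -1 | after: extra=-1, then returns -1 — matching result -1.
Sweeping the whole domain (42 inputs) finds no disagreement.
verdict: equivalent


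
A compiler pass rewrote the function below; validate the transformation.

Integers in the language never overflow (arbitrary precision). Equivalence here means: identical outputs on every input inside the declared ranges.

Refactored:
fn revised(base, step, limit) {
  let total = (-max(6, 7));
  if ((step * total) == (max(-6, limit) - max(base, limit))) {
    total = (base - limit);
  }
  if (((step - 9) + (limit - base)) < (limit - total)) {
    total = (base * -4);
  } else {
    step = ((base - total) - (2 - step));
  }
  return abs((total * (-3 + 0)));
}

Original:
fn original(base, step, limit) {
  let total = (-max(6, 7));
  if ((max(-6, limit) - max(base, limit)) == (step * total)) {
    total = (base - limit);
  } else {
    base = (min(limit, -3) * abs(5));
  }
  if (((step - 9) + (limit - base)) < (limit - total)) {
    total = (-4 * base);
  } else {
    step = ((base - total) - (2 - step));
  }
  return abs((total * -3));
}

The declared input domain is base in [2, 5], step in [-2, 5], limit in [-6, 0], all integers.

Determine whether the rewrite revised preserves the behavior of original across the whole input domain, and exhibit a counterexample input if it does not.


Not equivalent: base=2, step=-2, limit=-6 separates them (21 vs 24).
original: total=-7, then ((max(-6, limit) - max(base, limit)) == (step * total)) is false, then base=-30, then (((step - 9) + (limit - base)) < (limit - total)) is false, then step=-27, then returns 21
revised: total=-7, then ((step * total) == (max(-6, limit) - max(base, limit))) is false, then (((step - 9) + (limit - base)) < (limit - total)) is true, then total=-8, then returns 24
verdict: not equivalent; witness: base=2, step=-2, limit=-6


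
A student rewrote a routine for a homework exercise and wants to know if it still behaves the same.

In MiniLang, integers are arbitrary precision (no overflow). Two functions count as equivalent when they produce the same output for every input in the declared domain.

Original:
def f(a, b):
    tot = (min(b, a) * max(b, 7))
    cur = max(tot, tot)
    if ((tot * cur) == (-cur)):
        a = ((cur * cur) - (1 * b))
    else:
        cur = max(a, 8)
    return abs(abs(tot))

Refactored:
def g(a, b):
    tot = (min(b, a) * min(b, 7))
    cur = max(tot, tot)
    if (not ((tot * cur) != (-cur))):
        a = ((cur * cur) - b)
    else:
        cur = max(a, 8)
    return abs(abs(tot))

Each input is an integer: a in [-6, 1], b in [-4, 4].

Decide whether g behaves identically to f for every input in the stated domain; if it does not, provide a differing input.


The rewrite breaks on a=-6, b=-4, where the results are 42 and 24.
f: tot=-42, then cur=-42, then ((tot * cur) == (-cur)) is false, then cur=8, then returns 42
g: tot=24, then cur=24, then (not ((tot * cur) != (-cur))) is false, then cur=8, then returns 24
verdict: not equivalent; witness: a=-6, b=-4


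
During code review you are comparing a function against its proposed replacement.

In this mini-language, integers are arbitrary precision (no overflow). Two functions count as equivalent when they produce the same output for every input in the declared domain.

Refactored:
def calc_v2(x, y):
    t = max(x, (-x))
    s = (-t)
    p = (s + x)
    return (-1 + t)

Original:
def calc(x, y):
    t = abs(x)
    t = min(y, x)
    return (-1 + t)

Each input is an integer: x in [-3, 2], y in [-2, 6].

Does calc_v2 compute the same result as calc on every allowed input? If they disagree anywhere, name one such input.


Not equivalent: x=-3, y=-2 separates them (-4 vs 2).
calc: t becomes 3; next t becomes -3; next final value -4
calc_v2: t becomes 3; next s becomes -3; next p becomes -6; next final value 2
verdict: not equivalent; witness: x=-3, y=-2


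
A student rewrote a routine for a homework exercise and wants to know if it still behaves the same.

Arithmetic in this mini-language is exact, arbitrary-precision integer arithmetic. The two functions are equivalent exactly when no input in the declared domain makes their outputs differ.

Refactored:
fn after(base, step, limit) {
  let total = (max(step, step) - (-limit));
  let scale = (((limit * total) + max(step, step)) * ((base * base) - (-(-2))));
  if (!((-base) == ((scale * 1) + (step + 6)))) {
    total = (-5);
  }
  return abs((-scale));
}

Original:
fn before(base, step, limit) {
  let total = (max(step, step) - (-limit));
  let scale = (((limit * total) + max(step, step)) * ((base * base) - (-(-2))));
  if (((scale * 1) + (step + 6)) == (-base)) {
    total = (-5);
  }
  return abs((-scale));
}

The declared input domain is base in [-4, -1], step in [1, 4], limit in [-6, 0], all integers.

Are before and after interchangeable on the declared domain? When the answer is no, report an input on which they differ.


Whatever the rewrite altered, no input in the stated domain can expose a difference; all 112 inputs agree.
verdict: equivalent


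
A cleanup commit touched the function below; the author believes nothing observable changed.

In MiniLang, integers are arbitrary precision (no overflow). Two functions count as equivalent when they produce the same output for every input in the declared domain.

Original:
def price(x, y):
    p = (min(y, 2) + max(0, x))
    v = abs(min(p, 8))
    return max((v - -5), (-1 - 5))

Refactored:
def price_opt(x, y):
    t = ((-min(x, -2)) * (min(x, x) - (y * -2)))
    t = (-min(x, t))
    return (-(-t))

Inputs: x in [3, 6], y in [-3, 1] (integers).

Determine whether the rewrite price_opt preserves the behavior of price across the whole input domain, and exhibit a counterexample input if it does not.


Run the pair on x=3, y=-3.
price: p = 0; v = 0; return 5
price_opt: t = -6; t = 6; return 6
5 against 6: the behavior changed.
verdict: not equivalent; witness: x=3, y=-3


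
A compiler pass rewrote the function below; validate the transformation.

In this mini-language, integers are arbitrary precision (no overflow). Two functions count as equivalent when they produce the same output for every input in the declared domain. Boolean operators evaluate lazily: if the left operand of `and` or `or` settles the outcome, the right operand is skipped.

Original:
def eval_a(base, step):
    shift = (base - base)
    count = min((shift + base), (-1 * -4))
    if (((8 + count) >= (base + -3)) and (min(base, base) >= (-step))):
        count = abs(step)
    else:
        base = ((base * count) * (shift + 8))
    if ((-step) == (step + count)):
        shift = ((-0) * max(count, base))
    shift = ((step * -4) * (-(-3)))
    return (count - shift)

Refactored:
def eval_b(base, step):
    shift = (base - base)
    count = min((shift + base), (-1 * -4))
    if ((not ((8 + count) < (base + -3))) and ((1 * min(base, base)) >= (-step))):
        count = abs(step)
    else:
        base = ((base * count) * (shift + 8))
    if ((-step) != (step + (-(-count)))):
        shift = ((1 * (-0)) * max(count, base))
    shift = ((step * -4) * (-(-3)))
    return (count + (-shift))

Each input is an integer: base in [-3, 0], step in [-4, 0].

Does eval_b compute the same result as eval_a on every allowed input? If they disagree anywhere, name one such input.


One difference looks behavioral, but it never changes the outcome for any declared input.
As a probe, take base=-3, step=-2: eval_a runs shift = 0; count = -3; (((8 + count) >= (base + -3)) and (min(base, base) >= (-step))) -> false; base = 72; ((-step) == (step + count)) -> false; shift = 24; return -27; eval_b runs shift = 0; count = -3; ((not ((8 + count) < (base + -3))) and ((1 * min(base, base)) >= (-step))) -> false; base = 72; ((-step) != (step + (-(-count)))) -> true; shift = 0; shift = 24; return -27; both end at -27.
Checked all 20 inputs in the declared domain: the outputs agree on every one.
verdict: equivalent


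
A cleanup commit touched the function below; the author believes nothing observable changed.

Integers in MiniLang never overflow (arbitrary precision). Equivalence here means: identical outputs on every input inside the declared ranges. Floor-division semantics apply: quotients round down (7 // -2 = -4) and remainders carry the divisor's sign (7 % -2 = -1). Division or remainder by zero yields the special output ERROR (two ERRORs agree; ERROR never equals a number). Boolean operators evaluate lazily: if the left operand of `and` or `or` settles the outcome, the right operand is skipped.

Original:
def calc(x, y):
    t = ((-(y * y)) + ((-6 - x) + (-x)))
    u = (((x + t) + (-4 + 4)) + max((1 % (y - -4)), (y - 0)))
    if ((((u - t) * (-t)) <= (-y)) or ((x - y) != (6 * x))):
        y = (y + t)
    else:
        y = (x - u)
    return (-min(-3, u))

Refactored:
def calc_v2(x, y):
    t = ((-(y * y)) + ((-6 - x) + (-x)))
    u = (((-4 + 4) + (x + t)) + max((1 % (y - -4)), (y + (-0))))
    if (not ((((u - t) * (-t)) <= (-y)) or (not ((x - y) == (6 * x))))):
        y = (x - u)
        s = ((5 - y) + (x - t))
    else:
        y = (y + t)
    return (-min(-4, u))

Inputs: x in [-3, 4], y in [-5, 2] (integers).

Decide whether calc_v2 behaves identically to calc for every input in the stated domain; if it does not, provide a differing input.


These are not equivalent — on x=-3, y=-1 the outputs split (3 vs 4).
calc: t = -1; u = -3; ((((u - t) * (-t)) <= (-y)) or ((x - y) != (6 * x))) -> true; y = -2; return 3
calc_v2: t = -1; u = -3; (not ((((u - t) * (-t)) <= (-y)) or (not ((x - y) == (6 * x))))) -> false; y = -2; return 4
verdict: not equivalent; witness: x=-3, y=-1


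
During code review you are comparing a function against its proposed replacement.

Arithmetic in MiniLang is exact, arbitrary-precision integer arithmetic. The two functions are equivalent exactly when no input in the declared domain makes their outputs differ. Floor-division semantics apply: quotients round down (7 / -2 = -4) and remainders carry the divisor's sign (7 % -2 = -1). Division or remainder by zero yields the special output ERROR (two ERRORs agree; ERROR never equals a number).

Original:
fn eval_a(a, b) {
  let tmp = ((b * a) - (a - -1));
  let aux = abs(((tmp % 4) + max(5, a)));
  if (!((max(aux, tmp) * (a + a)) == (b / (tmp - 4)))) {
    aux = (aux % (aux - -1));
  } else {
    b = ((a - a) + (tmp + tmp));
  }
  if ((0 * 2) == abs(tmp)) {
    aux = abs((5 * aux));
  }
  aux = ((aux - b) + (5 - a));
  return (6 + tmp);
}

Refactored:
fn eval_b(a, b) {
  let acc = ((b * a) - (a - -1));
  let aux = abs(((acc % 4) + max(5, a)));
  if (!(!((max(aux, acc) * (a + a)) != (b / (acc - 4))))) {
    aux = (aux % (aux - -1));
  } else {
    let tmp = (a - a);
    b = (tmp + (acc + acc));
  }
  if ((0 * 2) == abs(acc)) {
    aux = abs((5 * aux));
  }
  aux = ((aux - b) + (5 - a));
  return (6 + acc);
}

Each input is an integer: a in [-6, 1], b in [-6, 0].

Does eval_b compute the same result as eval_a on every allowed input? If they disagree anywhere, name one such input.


Equivalent — the differences include comparison usage differs; statement counts differ; boolean connective usage differs; local variable names differ, yet no declared input distinguishes the two.
One worked example (a=-6, b=0) — eval_a: tmp=5, then aux=6, then (!((max(aux, tmp) * (a + a)) == (b / (tmp - 4)))) is true, then aux=6, then ((0 * 2) == abs(tmp)) is false, then aux=17, then returns 11; eval_b: acc=5, then aux=6, then (!(!((max(aux, acc) * (a + a)) != (b / (acc - 4))))) is true, then aux=6, then ((0 * 2) == abs(acc)) is false, then aux=17, then returns 11; agreement on 11.
Sweeping the whole domain (56 inputs) finds no disagreement.
verdict: equivalent


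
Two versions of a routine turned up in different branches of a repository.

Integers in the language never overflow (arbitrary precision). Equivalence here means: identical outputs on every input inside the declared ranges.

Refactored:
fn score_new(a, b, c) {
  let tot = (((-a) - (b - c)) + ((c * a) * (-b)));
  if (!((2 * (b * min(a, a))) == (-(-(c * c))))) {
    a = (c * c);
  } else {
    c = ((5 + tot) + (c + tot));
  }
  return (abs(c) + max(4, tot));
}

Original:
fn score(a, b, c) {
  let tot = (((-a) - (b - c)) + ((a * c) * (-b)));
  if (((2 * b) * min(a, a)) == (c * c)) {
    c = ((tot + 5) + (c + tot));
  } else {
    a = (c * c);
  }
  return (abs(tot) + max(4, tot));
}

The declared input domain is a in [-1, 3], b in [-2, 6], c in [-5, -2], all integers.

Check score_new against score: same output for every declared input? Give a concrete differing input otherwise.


Input a=-1, b=-2, c=-5: 16 from score versus 13 from score_new.
verdict: not equivalent; witness: a=-1, b=-2, c=-5


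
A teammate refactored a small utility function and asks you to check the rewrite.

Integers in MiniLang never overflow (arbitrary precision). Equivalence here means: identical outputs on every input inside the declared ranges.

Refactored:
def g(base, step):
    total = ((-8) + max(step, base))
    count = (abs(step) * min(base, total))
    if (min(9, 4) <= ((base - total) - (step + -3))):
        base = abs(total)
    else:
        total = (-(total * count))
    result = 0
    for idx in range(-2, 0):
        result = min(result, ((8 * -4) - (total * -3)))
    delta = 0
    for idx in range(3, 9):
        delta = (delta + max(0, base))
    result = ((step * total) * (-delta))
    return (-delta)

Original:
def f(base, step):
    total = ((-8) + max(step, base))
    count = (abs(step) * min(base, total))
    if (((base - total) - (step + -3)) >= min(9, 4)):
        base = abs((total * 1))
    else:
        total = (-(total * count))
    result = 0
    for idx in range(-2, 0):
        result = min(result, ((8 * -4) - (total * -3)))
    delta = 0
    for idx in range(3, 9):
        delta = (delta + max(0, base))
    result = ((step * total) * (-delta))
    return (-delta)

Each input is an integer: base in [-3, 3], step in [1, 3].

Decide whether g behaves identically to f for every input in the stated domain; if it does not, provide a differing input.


This is a faithful refactor — arithmetic usage differs; comparison usage differs; constant usage differs, but the computed results match everywhere.
One worked example (base=-1, step=1) — f: total=-7, then count=-7, then (((base - total) - (step + -3)) >= min(9, 4)) is true, then base=7, then result=0, then (idx=-2), then result=-53, then (idx=-1), then result=-53, then delta=0, then (idx=3), then delta=7, then (idx=4), then delta=14, then (idx=5), then delta=21, then (idx=6), then delta=28, then (idx=7), then delta=35, then (idx=8), then delta=42, then result=294, then returns -42; g: total=-7, then count=-7, then (min(9, 4) <= ((base - total) - (step + -3))) is true, then base=7, then result=0, then (idx=-2), then result=-53, then (idx=-1), then result=-53, then delta=0, then (idx=3), then delta=7, then (idx=4), then delta=14, then (idx=5), then delta=21, then (idx=6), then delta=28, then (idx=7), then delta=35, then (idx=8), then delta=42, then result=294, then returns -42; agreement on -42.
Sweeping the whole domain (21 inputs) finds no disagreement.
verdict: equivalent


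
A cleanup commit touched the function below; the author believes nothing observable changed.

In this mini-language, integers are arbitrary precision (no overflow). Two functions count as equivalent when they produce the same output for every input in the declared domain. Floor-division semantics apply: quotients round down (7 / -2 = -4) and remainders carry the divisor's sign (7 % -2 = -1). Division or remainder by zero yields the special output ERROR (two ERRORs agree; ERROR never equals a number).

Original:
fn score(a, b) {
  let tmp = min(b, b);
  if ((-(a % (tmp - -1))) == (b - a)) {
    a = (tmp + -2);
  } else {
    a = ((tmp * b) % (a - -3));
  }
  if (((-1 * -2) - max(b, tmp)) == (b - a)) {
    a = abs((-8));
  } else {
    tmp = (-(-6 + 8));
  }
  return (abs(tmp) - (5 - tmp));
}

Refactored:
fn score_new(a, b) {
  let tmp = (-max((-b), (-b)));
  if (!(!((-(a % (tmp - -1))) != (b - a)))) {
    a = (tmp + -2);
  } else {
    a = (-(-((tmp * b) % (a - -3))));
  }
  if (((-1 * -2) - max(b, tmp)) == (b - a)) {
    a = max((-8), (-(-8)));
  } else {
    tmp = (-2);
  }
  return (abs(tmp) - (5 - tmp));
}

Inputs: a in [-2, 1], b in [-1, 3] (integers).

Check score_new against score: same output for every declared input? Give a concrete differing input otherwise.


These are not equivalent — on a=-2, b=1 the outputs split (-3 vs -5).
score: tmp := 1 | ((-(a % (tmp - -1))) == (b - a)): false | a := 0 | (((-1 * -2) - max(b, tmp)) == (b - a)): true | a := 8 | result -3
score_new: tmp := 1 | (!(!((-(a % (tmp - -1))) != (b - a)))): true | a := -1 | (((-1 * -2) - max(b, tmp)) == (b - a)): false | tmp := -2 | result -5
verdict: not equivalent; witness: a=-2, b=1


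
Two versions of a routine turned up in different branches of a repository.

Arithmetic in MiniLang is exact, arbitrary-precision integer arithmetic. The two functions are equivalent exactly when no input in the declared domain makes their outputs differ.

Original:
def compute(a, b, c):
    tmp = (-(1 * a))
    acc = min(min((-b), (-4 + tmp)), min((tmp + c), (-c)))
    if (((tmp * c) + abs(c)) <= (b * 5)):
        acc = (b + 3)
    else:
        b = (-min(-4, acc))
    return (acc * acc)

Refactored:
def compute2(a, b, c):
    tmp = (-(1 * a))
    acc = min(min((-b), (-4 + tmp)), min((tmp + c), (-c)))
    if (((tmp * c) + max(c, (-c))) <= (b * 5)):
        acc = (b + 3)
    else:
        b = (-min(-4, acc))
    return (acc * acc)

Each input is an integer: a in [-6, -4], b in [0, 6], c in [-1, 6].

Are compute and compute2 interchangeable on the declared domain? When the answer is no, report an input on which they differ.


Equivalent — the differences include min/max/abs usage differs, yet no declared input distinguishes the two.
Spot check at a=-5, b=2, c=5 — compute: tmp = 5; acc = -5; (((tmp * c) + abs(c)) <= (b * 5)) -> false; b = 5; return 25. compute2: tmp = 5; acc = -5; (((tmp * c) + max(c, (-c))) <= (b * 5)) -> false; b = 5; return 25. Both give 25.
An exhaustive pass over the 168 declared inputs shows identical outputs.
verdict: equivalent


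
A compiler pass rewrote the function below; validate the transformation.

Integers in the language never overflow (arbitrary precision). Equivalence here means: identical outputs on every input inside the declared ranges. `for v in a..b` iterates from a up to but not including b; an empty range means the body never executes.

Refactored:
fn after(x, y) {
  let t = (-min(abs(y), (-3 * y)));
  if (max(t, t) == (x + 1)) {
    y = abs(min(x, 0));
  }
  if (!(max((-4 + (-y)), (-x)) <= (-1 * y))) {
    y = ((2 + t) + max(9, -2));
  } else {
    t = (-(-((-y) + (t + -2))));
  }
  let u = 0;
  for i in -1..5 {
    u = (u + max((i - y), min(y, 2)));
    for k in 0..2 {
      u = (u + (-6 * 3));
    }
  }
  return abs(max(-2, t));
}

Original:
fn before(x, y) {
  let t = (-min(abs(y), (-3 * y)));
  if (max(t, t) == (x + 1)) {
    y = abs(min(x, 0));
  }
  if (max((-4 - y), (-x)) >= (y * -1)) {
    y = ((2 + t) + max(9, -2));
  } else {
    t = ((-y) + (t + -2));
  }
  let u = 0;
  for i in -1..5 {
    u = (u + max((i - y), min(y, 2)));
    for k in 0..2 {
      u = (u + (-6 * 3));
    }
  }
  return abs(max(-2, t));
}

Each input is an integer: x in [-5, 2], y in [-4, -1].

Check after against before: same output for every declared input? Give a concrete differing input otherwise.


At x=-1, y=-1: before gives 1, after gives 2.
verdict: not equivalent; witness: x=-1, y=-1


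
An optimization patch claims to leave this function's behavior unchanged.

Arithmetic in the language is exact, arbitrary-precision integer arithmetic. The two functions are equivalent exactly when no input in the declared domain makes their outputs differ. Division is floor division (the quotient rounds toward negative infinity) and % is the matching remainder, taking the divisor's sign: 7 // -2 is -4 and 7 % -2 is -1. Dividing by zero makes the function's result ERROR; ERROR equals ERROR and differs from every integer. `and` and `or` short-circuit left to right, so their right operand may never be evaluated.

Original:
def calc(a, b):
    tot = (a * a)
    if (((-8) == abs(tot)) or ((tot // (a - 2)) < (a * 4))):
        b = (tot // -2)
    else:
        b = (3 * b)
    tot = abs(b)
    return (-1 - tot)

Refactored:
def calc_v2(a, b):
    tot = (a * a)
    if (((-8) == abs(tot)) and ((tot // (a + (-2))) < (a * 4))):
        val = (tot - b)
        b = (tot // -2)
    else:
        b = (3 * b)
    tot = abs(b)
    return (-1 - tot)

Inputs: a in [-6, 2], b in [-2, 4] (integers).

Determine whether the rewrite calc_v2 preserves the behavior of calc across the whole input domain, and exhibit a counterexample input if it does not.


Consider the input a=1, b=-2.
calc: tot := 1 | (((-8) == abs(tot)) or ((tot // (a - 2)) < (a * 4))): true | b := -1 | tot := 1 | result -2
calc_v2: tot := 1 | (((-8) == abs(tot)) and ((tot // (a + (-2))) < (a * 4))): false | b := -6 | tot := 6 | result -7
-2 != -7, so the rewrite changes behavior.
verdict: not equivalent; witness: a=1, b=-2


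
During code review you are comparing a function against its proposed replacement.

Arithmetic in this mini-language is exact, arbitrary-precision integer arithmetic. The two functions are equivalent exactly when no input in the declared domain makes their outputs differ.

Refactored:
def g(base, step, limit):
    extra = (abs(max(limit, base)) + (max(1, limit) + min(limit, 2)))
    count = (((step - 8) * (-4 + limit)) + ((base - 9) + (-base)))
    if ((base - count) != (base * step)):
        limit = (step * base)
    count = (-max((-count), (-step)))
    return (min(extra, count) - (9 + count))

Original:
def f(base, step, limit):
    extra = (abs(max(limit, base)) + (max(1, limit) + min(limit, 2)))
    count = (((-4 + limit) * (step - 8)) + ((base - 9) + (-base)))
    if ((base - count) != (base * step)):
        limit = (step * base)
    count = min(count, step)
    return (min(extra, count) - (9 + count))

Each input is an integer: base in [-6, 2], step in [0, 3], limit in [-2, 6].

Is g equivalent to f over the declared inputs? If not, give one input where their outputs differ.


This is a faithful refactor — min/max/abs usage differs, but the computed results match everywhere.
As a probe, take base=-3, step=2, limit=-2: f runs extra := 1 | count := 27 | ((base - count) != (base * step)): true | limit := -6 | count := 2 | result -10; g runs extra := 1 | count := 27 | ((base - count) != (base * step)): true | limit := -6 | count := 2 | result -10; both end at -10.
An exhaustive pass over the 324 declared inputs shows identical outputs.
verdict: equivalent


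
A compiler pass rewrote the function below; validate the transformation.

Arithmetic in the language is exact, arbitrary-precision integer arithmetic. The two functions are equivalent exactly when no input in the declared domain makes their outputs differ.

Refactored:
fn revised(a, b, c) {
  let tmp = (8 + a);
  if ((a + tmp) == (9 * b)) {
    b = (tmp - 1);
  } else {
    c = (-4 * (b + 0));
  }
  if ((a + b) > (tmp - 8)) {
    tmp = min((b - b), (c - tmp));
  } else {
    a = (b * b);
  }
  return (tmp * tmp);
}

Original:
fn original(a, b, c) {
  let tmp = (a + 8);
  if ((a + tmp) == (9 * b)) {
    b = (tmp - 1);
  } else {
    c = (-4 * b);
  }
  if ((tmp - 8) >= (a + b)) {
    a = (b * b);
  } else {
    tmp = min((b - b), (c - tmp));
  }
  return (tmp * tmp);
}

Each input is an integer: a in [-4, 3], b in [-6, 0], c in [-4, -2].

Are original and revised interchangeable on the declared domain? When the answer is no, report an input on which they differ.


This is a faithful refactor — arithmetic usage differs; also constant usage differs; also comparison usage differs, but the computed results match everywhere.
One worked example (a=-2, b=-1, c=-2) — original: tmp becomes 6; next ((a + tmp) == (9 * b)) evaluates to false; next c becomes 4; next ((tmp - 8) >= (a + b)) evaluates to true; next a becomes 1; next final value 36; revised: tmp becomes 6; next ((a + tmp) == (9 * b)) evaluates to false; next c becomes 4; next ((a + b) > (tmp - 8)) evaluates to false; next a becomes 1; next final value 36; agreement on 36.
Every one of the 168 inputs gives matching results.
verdict: equivalent


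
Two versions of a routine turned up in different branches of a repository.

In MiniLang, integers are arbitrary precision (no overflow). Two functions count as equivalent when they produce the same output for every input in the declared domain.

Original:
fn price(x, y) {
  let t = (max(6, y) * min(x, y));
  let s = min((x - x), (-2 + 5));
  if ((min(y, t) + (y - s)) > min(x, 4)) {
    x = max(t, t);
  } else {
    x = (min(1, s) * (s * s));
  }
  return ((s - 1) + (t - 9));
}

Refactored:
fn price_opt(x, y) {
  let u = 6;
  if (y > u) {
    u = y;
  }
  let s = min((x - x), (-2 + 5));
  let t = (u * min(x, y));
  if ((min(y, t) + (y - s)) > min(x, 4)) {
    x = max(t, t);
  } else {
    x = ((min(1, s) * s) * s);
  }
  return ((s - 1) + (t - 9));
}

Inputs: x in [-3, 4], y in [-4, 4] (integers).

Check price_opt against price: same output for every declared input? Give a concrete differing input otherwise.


Behavior is preserved: although statement counts differ, branching structure differs, min/max/abs usage differs, comparison usage differs, local variable names differ, the outputs never diverge.
Tracing x=2, y=2: price: t = 12; s = 0; ((min(y, t) + (y - s)) > min(x, 4)) -> true; x = 12; return 2 | price_opt: u = 6; (y > u) -> false; s = 0; t = 12; ((min(y, t) + (y - s)) > min(x, 4)) -> true; x = 12; return 2 — matching result 2.
Every one of the 72 inputs gives matching results.
verdict: equivalent


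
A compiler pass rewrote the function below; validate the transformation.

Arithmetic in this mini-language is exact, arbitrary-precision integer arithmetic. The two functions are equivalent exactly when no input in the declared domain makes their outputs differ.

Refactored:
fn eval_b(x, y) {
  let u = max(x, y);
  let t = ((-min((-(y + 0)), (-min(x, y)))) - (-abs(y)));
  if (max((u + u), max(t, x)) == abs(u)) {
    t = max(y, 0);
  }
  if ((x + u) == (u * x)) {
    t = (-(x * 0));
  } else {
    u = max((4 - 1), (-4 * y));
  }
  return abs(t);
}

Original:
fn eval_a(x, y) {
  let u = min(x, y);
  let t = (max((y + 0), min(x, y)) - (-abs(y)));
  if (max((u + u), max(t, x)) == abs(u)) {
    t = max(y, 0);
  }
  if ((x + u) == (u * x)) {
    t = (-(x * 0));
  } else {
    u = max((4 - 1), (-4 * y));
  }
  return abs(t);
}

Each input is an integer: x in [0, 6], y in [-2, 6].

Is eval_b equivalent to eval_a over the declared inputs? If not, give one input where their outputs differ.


x=0, y=1 yields 0 from eval_a but 2 from eval_b.
verdict: not equivalent; witness: x=0, y=1


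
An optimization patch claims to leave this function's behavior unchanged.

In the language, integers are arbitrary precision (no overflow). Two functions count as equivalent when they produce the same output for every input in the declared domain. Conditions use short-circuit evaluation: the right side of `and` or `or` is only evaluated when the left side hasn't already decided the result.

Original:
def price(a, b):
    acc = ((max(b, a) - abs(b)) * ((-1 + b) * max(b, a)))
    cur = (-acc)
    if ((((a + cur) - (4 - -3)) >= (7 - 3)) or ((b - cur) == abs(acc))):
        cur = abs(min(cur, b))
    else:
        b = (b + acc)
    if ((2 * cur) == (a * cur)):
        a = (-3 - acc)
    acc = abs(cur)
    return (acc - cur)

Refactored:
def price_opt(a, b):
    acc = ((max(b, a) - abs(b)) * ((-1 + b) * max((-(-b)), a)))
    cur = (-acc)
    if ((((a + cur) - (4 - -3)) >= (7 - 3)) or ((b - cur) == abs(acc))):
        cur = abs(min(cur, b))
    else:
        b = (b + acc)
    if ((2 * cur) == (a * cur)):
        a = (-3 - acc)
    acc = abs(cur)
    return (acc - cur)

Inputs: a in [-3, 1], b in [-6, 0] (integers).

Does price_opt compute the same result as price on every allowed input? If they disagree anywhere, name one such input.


Behavior is preserved: although same computation, different form, the outputs never diverge.
As a probe, take a=1, b=-3: price runs acc=8, then cur=-8, then ((((a + cur) - (4 - -3)) >= (7 - 3)) or ((b - cur) == abs(acc))) is false, then b=5, then ((2 * cur) == (a * cur)) is false, then acc=8, then returns 16; price_opt runs acc=8, then cur=-8, then ((((a + cur) - (4 - -3)) >= (7 - 3)) or ((b - cur) == abs(acc))) is false, then b=5, then ((2 * cur) == (a * cur)) is false, then acc=8, then returns 16; both end at 16.
Across all 35 domain points the two functions coincide.
verdict: equivalent


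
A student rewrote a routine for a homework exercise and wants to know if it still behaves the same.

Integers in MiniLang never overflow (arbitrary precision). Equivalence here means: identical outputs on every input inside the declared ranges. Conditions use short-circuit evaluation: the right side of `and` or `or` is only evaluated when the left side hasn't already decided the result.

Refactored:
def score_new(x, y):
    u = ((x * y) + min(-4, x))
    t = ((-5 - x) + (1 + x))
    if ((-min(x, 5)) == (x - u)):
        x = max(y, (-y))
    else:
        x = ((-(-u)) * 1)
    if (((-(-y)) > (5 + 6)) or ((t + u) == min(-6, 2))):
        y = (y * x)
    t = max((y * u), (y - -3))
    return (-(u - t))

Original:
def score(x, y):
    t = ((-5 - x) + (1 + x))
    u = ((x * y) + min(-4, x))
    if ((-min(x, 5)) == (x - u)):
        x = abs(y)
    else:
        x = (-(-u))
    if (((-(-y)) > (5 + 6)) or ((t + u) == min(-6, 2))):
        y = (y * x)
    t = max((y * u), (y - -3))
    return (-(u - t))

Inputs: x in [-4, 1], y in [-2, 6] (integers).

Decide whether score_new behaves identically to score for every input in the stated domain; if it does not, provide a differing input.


Comparing the listings, the differences include: arithmetic usage differs; constant usage differs; min/max/abs usage differs.
Spot check at x=-3, y=2 — score: t = -4; u = -10; ((-min(x, 5)) == (x - u)) -> false; x = -10; (((-(-y)) > (5 + 6)) or ((t + u) == min(-6, 2))) -> false; t = 5; return 15. score_new: u = -10; t = -4; ((-min(x, 5)) == (x - u)) -> false; x = -10; (((-(-y)) > (5 + 6)) or ((t + u) == min(-6, 2))) -> false; t = 5; return 15. Both give 15.
Every one of the 54 inputs gives matching results.
verdict: equivalent


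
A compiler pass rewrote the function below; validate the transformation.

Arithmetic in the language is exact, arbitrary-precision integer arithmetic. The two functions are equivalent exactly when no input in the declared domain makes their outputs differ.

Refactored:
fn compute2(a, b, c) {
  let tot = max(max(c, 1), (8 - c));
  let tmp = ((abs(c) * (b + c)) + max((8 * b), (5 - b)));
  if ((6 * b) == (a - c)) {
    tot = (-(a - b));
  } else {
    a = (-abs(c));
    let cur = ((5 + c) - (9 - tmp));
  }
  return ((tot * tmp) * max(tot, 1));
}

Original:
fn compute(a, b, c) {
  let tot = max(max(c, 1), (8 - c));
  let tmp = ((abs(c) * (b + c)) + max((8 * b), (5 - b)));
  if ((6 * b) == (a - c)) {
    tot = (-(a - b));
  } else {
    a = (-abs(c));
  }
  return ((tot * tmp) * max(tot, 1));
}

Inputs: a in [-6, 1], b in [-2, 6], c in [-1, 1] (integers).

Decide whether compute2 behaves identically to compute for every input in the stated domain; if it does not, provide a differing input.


Equivalent — the differences include constant usage differs; also arithmetic usage differs; also statement counts differ; also local variable names differ, yet no declared input distinguishes the two.
Spot check at a=-1, b=-2, c=-1 — compute: tot becomes 9; next tmp becomes 4; next ((6 * b) == (a - c)) evaluates to false; next a becomes -1; next final value 324. compute2: tot becomes 9; next tmp becomes 4; next ((6 * b) == (a - c)) evaluates to false; next a becomes -1; next cur becomes -1; next final value 324. Both give 324.
Every one of the 216 inputs gives matching results.
verdict: equivalent


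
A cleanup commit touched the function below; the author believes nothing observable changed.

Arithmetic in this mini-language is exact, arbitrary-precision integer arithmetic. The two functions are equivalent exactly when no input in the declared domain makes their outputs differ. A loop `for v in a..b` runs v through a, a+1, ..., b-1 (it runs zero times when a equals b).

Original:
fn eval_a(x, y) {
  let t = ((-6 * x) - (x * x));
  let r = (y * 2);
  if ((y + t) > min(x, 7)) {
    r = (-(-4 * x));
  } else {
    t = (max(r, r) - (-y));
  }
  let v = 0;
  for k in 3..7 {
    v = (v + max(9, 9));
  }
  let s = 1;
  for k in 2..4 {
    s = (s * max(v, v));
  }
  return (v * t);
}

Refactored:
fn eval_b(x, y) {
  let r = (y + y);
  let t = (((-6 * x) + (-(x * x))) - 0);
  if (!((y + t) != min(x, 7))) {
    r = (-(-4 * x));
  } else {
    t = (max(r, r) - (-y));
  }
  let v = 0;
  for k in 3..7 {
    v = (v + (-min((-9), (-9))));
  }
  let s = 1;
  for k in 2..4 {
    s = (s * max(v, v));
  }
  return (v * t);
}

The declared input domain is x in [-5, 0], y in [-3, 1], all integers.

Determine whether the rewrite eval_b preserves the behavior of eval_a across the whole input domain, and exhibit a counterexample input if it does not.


x=-5, y=-3 yields 180 from eval_a but -324 from eval_b.
verdict: not equivalent; witness: x=-5, y=-3


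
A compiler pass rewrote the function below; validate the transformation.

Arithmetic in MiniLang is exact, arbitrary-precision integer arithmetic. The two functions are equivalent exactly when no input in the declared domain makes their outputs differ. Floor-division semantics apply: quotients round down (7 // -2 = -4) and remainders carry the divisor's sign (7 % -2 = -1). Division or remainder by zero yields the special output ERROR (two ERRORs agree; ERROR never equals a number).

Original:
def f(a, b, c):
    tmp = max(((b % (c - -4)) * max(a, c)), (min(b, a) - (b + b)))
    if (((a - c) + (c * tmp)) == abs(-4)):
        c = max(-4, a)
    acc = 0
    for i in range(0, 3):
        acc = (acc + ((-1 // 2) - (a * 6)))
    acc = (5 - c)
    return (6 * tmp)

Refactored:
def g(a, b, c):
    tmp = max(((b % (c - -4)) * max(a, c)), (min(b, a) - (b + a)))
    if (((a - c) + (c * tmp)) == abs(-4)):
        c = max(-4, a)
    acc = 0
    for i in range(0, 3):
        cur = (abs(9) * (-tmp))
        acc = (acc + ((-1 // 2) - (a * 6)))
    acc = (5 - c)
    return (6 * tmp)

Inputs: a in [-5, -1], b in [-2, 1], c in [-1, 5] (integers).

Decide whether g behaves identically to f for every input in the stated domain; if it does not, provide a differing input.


At a=-5, b=-2, c=-1: f gives -6, g gives 12.
verdict: not equivalent; witness: a=-5, b=-2, c=-1


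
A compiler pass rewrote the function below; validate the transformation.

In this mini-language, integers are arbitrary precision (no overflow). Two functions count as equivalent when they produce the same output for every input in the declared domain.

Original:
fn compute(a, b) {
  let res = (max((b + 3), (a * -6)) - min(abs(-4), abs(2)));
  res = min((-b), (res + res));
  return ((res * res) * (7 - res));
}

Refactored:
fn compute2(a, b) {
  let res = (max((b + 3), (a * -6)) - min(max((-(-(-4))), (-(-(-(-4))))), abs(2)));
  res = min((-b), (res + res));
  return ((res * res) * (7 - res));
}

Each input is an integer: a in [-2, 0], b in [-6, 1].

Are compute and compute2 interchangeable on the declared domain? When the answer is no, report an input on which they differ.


Comparing the listings, the differences include: constant usage differs, min/max/abs usage differs.
Spot check at a=-1, b=-3 — compute: res=4, then res=3, then returns 36. compute2: res=4, then res=3, then returns 36. Both give 36.
An exhaustive pass over the 24 declared inputs shows identical outputs.
verdict: equivalent


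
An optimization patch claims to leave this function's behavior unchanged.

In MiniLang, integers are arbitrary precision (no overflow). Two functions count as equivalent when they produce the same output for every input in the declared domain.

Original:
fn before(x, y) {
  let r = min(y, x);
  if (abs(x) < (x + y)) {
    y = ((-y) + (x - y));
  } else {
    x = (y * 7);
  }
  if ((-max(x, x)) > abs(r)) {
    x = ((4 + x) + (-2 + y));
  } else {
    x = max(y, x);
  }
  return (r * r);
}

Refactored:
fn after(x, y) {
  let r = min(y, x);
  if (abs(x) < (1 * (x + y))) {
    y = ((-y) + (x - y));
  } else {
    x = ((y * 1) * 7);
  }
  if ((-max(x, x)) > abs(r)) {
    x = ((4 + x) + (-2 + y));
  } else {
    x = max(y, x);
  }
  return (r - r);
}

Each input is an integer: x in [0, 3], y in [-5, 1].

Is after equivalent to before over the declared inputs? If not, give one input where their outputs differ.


On input x=0, y=-5, before returns 25 while after returns 0.
verdict: not equivalent; witness: x=0, y=-5


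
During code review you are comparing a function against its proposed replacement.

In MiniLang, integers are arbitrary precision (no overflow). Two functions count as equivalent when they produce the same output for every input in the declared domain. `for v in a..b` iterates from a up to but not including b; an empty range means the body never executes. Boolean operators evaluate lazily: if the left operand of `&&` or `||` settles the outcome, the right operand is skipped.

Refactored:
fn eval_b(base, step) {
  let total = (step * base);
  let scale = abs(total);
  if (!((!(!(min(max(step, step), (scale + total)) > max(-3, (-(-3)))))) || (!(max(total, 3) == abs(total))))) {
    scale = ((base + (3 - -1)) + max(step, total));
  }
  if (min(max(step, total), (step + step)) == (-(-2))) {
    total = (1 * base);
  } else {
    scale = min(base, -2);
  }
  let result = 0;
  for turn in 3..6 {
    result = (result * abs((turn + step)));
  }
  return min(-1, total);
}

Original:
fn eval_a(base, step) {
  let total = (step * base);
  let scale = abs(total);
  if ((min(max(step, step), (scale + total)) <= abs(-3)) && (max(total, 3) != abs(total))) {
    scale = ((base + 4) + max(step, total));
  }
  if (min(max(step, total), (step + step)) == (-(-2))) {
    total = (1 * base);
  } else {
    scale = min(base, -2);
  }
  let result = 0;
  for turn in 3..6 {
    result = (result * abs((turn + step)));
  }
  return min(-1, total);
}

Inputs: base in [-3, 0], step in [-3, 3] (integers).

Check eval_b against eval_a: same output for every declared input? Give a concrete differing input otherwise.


The edit looks behavioral (`(max(total, 3) != abs(total))` became `(max(total, 3) == abs(total))`), but over these ranges it never changes the outcome.
Spot check at base=-2, step=-1 — eval_a: total := 2 | scale := 2 | ((min(max(step, step), (scale + total)) <= abs(-3)) && (max(total, 3) != abs(total))): true | scale := 4 | (min(max(step, total), (step + step)) == (-(-2))): false | scale := -2 | result := 0 | iter turn=3: | result := 0 | iter turn=4: | result := 0 | iter turn=5: | result := 0 | result -1. eval_b: total := 2 | scale := 2 | (!((!(!(min(max(step, step), (scale + total)) > max(-3, (-(-3)))))) || (!(max(total, 3) == abs(total))))): false | (min(max(step, total), (step + step)) == (-(-2))): false | scale := -2 | result := 0 | iter turn=3: | result := 0 | iter turn=4: | result := 0 | iter turn=5: | result := 0 | result -1. Both give -1.
Sweeping the whole domain (28 inputs) finds no disagreement.
verdict: equivalent


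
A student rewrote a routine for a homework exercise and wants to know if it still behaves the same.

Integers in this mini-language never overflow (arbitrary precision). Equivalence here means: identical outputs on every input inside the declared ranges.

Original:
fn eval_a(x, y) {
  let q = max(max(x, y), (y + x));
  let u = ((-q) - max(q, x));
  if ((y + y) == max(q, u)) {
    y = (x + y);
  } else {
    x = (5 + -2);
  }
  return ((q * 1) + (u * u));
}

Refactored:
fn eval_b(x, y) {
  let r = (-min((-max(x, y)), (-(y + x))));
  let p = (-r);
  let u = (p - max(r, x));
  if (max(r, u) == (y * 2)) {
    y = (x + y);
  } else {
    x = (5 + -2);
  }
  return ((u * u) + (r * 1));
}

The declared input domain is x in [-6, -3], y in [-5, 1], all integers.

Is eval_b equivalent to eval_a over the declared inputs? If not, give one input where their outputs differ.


Side by side, the visible changes include: local variable names differ; statement counts differ; constant usage differs; min/max/abs usage differs; arithmetic usage differs.
As a probe, take x=-4, y=-2: eval_a runs q becomes -2; next u becomes 4; next ((y + y) == max(q, u)) evaluates to false; next x becomes 3; next final value 14; eval_b runs r becomes -2; next p becomes 2; next u becomes 4; next (max(r, u) == (y * 2)) evaluates to false; next x becomes 3; next final value 14; both end at 14.
Checked all 28 inputs in the declared domain: the outputs agree on every one.
verdict: equivalent
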